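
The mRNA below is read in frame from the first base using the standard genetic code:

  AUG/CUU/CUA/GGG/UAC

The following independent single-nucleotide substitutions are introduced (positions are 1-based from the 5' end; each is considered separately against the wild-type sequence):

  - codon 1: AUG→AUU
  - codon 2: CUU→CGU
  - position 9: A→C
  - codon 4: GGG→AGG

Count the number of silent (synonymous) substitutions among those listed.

1

Codon 1: AUG (Met) → AUU (Ile) — missense.
Codon 2: CUU (Leu) → CGU (Arg) — missense.
Codon 3: CUA (Leu) → CUC (Leu) — synonymous.
Codon 4: GGG (Gly) → AGG (Arg) — missense.
Synonymous: 1 of 4.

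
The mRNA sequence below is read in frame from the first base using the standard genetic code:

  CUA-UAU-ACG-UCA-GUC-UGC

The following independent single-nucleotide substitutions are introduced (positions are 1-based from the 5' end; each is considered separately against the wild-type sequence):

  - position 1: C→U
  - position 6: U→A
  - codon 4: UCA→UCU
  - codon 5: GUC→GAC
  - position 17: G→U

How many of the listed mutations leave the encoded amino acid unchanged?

Codon 1: CUA (Leu) → UUA (Leu) — synonymous.
Codon 2: UAU (Tyr) → UAA (Stop) — nonsense.
Codon 4: UCA (Ser) → UCU (Ser) — synonymous.
Codon 5: GUC (Val) → GAC (Asp) — missense.
Codon 6: UGC (Cys) → UUC (Phe) — missense.
Synonymous: 2 of 5.

2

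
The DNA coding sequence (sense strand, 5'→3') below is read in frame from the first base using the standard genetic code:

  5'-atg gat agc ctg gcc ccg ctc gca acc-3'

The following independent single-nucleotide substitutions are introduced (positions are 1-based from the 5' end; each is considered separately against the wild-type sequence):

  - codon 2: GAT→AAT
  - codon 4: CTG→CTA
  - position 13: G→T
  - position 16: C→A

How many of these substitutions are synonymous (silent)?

Codon 2: GAT (Asp) → AAT (Asn) — missense.
Codon 4: CTG (Leu) → CTA (Leu) — synonymous.
Codon 5: GCC (Ala) → TCC (Ser) — missense.
Codon 6: CCG (Pro) → ACG (Thr) — missense.
Synonymous: 1 of 4.

1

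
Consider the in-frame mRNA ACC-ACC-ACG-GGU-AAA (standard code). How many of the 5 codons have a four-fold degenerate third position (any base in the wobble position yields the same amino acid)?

Codon 1 ACC (Thr): third position 4-fold.
Codon 2 ACC (Thr): third position 4-fold.
Codon 3 ACG (Thr): third position 4-fold.
Codon 4 GGU (Gly): third position 4-fold.
Codon 5 AAA (Lys): third position 2-fold.
Four-fold degenerate third positions: 4.

4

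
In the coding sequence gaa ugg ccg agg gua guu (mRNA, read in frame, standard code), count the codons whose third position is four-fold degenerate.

Codon 1 GAA (Glu): third position 2-fold.
Codon 2 UGG (Trp): third position 1-fold.
Codon 3 CCG (Pro): third position 4-fold.
Codon 4 AGG (Arg): third position 2-fold.
Codon 5 GUA (Val): third position 4-fold.
Codon 6 GUU (Val): third position 4-fold.
Four-fold degenerate third positions: 3.

3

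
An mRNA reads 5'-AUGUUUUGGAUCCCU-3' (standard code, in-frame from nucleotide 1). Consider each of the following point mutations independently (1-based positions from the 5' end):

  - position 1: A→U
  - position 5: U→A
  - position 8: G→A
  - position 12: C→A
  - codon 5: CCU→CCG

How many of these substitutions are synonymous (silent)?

2

Codon 1: AUG (Met) → UUG (Leu) — missense.
Codon 2: UUU (Phe) → UAU (Tyr) — missense.
Codon 3: UGG (Trp) → UAG (Stop) — nonsense.
Codon 4: AUC (Ile) → AUA (Ile) — synonymous.
Codon 5: CCU (Pro) → CCG (Pro) — synonymous.
Synonymous: 2 of 5.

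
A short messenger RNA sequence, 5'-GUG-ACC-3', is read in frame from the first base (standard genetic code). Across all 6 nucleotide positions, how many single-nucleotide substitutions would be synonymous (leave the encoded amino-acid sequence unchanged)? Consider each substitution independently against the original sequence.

Codon 1 (GUG, Val): 3 synonymous substitutions.
Codon 2 (ACC, Thr): 3 synonymous substitutions.
Total: 3 + 3 = 6.

6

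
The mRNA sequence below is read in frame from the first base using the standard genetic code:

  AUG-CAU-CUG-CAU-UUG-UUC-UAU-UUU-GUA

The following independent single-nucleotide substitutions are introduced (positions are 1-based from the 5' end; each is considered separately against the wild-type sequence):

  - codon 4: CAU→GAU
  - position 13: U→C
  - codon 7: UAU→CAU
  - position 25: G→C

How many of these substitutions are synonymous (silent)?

Codon 4: CAU (His) → GAU (Asp) — missense.
Codon 5: UUG (Leu) → CUG (Leu) — synonymous.
Codon 7: UAU (Tyr) → CAU (His) — missense.
Codon 9: GUA (Val) → CUA (Leu) — missense.
Synonymous: 1 of 4.

1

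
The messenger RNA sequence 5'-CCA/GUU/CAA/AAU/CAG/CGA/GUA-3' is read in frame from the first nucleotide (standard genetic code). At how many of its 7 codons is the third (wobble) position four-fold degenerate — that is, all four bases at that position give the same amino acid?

Codon 1 CCA (Pro): third position 4-fold.
Codon 2 GUU (Val): third position 4-fold.
Codon 3 CAA (Gln): third position 2-fold.
Codon 4 AAU (Asn): third position 2-fold.
Codon 5 CAG (Gln): third position 2-fold.
Codon 6 CGA (Arg): third position 4-fold.
Codon 7 GUA (Val): third position 4-fold.
Four-fold degenerate third positions: 4.

4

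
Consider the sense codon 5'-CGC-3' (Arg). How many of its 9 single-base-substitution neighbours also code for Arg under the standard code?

Position 1: none → 0 synonymous.
Position 2: none → 0 synonymous.
Position 3: CGU, CGA, CGG → 3 synonymous.
Total: 0 + 0 + 3 = 3.

3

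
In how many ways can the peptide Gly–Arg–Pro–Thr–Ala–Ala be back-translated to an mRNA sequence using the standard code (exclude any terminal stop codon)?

6144

Gly: 4 codons.
Arg: 6 codons.
Pro: 4 codons.
Thr: 4 codons.
Ala: 4 codons.
Ala: 4 codons.
4 × 6 × 4 × 4 × 4 × 4 = 6144.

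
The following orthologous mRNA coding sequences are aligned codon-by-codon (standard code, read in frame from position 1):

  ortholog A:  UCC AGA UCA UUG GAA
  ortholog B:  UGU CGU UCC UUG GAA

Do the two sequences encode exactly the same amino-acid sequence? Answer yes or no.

Codon 1: UCC Ser / UGU Cys — nonsynonymous.
Codon 2: AGA Arg / CGU Arg — synonymous.
Codon 3: UCA Ser / UCC Ser — synonymous.
Codon 4: UUG Leu / UUG Leu — identical.
Codon 5: GAA Glu / GAA Glu — identical.
Nonsynonymous differences: 1 → different protein.

no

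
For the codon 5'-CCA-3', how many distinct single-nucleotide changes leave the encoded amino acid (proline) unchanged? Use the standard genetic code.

Position 1: none → 0 synonymous.
Position 2: none → 0 synonymous.
Position 3: CCU, CCC, CCG → 3 synonymous.
Total: 0 + 0 + 3 = 3.

3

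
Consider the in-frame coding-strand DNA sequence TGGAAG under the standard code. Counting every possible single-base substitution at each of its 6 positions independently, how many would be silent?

Codon 1 (TGG, Trp): 0 synonymous substitutions.
Codon 2 (AAG, Lys): 1 synonymous substitution.
Total: 0 + 1 = 1.

1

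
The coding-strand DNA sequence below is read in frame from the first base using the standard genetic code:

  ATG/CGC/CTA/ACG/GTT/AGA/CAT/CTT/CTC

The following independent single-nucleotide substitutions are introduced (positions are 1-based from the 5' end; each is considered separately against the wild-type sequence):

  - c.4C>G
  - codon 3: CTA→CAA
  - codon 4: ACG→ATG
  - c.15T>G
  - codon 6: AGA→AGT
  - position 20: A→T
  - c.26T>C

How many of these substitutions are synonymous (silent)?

Codon 2: CGC (Arg) → GGC (Gly) — missense.
Codon 3: CTA (Leu) → CAA (Gln) — missense.
Codon 4: ACG (Thr) → ATG (Met) — missense.
Codon 5: GTT (Val) → GTG (Val) — synonymous.
Codon 6: AGA (Arg) → AGT (Ser) — missense.
Codon 7: CAT (His) → CTT (Leu) — missense.
Codon 9: CTC (Leu) → CCC (Pro) — missense.
Synonymous: 1 of 7.

1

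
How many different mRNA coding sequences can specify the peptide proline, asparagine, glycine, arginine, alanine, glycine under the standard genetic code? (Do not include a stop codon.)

Pro: 4 codons.
Asn: 2 codons.
Gly: 4 codons.
Arg: 6 codons.
Ala: 4 codons.
Gly: 4 codons.
4 × 2 × 4 × 6 × 4 × 4 = 3072.

3072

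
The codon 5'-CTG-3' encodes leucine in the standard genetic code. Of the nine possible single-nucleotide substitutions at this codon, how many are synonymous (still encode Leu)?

Position 1: TTG → 1 synonymous.
Position 2: none → 0 synonymous.
Position 3: CTT, CTC, CTA → 3 synonymous.
Total: 1 + 0 + 3 = 4.

4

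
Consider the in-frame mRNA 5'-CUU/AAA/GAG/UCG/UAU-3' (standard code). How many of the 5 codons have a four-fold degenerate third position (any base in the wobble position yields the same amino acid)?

2

Codon 1 CUU (Leu): third position 4-fold.
Codon 2 AAA (Lys): third position 2-fold.
Codon 3 GAG (Glu): third position 2-fold.
Codon 4 UCG (Ser): third position 4-fold.
Codon 5 UAU (Tyr): third position 2-fold.
Four-fold degenerate third positions: 2.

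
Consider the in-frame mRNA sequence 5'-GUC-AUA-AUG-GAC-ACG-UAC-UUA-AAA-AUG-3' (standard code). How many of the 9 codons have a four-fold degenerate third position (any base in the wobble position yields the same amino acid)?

2

Codon 1 GUC (Val): third position 4-fold.
Codon 2 AUA (Ile): third position 3-fold.
Codon 3 AUG (Met): third position 1-fold.
Codon 4 GAC (Asp): third position 2-fold.
Codon 5 ACG (Thr): third position 4-fold.
Codon 6 UAC (Tyr): third position 2-fold.
Codon 7 UUA (Leu): third position 2-fold.
Codon 8 AAA (Lys): third position 2-fold.
Codon 9 AUG (Met): third position 1-fold.
Four-fold degenerate third positions: 2.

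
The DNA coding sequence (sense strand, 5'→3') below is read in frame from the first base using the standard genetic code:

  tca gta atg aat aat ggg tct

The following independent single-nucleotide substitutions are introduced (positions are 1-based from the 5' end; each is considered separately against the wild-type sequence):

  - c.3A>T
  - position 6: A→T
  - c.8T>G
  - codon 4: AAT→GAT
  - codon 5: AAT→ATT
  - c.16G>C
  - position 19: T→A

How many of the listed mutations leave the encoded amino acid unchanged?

2

Codon 1: TCA (Ser) → TCT (Ser) — synonymous.
Codon 2: GTA (Val) → GTT (Val) — synonymous.
Codon 3: ATG (Met) → AGG (Arg) — missense.
Codon 4: AAT (Asn) → GAT (Asp) — missense.
Codon 5: AAT (Asn) → ATT (Ile) — missense.
Codon 6: GGG (Gly) → CGG (Arg) — missense.
Codon 7: TCT (Ser) → ACT (Thr) — missense.
Synonymous: 2 of 7.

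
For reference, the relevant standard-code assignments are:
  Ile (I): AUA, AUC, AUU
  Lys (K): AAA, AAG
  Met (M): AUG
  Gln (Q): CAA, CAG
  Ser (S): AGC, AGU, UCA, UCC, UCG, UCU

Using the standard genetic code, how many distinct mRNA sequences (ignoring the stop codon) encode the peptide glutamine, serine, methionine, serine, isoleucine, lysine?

Gln: 2 codons.
Ser: 6 codons.
Met: 1 codon.
Ser: 6 codons.
Ile: 3 codons.
Lys: 2 codons.
2 × 6 × 1 × 6 × 3 × 2 = 432.

432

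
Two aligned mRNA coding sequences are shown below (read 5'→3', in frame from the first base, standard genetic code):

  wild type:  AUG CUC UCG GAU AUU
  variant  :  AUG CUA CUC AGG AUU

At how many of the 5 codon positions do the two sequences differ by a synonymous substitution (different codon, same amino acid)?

1

Codon 1: AUG Met / AUG Met — identical.
Codon 2: CUC Leu / CUA Leu — synonymous.
Codon 3: UCG Ser / CUC Leu — nonsynonymous.
Codon 4: GAU Asp / AGG Arg — nonsynonymous.
Codon 5: AUU Ile / AUU Ile — identical.
Synonymous differences: 1.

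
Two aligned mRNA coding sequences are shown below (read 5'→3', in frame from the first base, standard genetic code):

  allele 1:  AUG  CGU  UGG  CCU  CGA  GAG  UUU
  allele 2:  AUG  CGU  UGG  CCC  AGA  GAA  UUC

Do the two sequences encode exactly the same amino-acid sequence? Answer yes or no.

Codon 1: AUG Met / AUG Met — identical.
Codon 2: CGU Arg / CGU Arg — identical.
Codon 3: UGG Trp / UGG Trp — identical.
Codon 4: CCU Pro / CCC Pro — synonymous.
Codon 5: CGA Arg / AGA Arg — synonymous.
Codon 6: GAG Glu / GAA Glu — synonymous.
Codon 7: UUU Phe / UUC Phe — synonymous.
Nonsynonymous differences: 0 → same protein.

yes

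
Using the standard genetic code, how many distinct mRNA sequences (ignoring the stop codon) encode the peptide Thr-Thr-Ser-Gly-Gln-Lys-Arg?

Thr: 4 codons.
Thr: 4 codons.
Ser: 6 codons.
Gly: 4 codons.
Gln: 2 codons.
Lys: 2 codons.
Arg: 6 codons.
4 × 4 × 6 × 4 × 2 × 2 × 6 = 9216.

9216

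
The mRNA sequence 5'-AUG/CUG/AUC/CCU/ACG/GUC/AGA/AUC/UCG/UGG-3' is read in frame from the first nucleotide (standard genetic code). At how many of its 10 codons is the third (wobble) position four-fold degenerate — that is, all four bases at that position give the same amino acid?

5

Codon 1 AUG (Met): third position 1-fold.
Codon 2 CUG (Leu): third position 4-fold.
Codon 3 AUC (Ile): third position 3-fold.
Codon 4 CCU (Pro): third position 4-fold.
Codon 5 ACG (Thr): third position 4-fold.
Codon 6 GUC (Val): third position 4-fold.
Codon 7 AGA (Arg): third position 2-fold.
Codon 8 AUC (Ile): third position 3-fold.
Codon 9 UCG (Ser): third position 4-fold.
Codon 10 UGG (Trp): third position 1-fold.
Four-fold degenerate third positions: 5.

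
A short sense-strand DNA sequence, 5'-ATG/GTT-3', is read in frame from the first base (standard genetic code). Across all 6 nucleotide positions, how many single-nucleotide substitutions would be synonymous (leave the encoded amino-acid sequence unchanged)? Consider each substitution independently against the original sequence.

3

Codon 1 (ATG, Met): 0 synonymous substitutions.
Codon 2 (GTT, Val): 3 synonymous substitutions.
Total: 0 + 3 = 3.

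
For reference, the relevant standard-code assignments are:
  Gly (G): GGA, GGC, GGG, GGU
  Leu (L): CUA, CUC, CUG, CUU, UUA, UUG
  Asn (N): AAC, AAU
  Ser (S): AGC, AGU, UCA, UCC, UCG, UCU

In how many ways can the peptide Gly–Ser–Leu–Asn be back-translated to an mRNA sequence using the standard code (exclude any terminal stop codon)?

Gly: 4 codons.
Ser: 6 codons.
Leu: 6 codons.
Asn: 2 codons.
4 × 6 × 6 × 2 = 288.

288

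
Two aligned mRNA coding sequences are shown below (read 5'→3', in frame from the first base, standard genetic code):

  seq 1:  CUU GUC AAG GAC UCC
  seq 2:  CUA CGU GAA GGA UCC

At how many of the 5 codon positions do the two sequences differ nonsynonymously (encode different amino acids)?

3

Codon 1: CUU Leu / CUA Leu — synonymous.
Codon 2: GUC Val / CGU Arg — nonsynonymous.
Codon 3: AAG Lys / GAA Glu — nonsynonymous.
Codon 4: GAC Asp / GGA Gly — nonsynonymous.
Codon 5: UCC Ser / UCC Ser — identical.
Nonsynonymous differences: 3.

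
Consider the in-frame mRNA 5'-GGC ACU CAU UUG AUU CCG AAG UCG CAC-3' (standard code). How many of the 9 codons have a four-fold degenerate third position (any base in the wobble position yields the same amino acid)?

Codon 1 GGC (Gly): third position 4-fold.
Codon 2 ACU (Thr): third position 4-fold.
Codon 3 CAU (His): third position 2-fold.
Codon 4 UUG (Leu): third position 2-fold.
Codon 5 AUU (Ile): third position 3-fold.
Codon 6 CCG (Pro): third position 4-fold.
Codon 7 AAG (Lys): third position 2-fold.
Codon 8 UCG (Ser): third position 4-fold.
Codon 9 CAC (His): third position 2-fold.
Four-fold degenerate third positions: 4.

4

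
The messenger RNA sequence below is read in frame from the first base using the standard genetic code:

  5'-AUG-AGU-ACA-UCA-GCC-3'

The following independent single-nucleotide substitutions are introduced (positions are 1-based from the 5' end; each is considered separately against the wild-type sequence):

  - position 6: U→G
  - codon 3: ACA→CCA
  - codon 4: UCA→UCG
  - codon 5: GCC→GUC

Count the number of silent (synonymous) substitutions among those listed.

1

Codon 2: AGU (Ser) → AGG (Arg) — missense.
Codon 3: ACA (Thr) → CCA (Pro) — missense.
Codon 4: UCA (Ser) → UCG (Ser) — synonymous.
Codon 5: GCC (Ala) → GUC (Val) — missense.
Synonymous: 1 of 4.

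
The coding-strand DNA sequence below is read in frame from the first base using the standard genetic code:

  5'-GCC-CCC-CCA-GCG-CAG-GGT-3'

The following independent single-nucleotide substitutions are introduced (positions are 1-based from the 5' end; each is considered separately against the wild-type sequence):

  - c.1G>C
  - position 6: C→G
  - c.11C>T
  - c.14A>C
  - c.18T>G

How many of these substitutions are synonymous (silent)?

2

Codon 1: GCC (Ala) → CCC (Pro) — missense.
Codon 2: CCC (Pro) → CCG (Pro) — synonymous.
Codon 4: GCG (Ala) → GTG (Val) — missense.
Codon 5: CAG (Gln) → CCG (Pro) — missense.
Codon 6: GGT (Gly) → GGG (Gly) — synonymous.
Synonymous: 2 of 5.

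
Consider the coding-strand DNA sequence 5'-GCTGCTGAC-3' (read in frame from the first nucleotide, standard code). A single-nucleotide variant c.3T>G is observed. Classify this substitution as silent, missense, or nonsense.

silent

Position 3 falls in codon 1: GCT → Ala.
After the substitution the codon is GCG → Ala.
Both encode Ala, so the change is synonymous.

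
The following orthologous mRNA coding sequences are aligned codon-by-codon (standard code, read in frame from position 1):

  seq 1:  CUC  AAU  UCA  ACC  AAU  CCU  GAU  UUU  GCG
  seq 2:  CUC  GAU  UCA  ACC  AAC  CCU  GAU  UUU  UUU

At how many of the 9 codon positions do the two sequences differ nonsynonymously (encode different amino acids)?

Codon 1: CUC Leu / CUC Leu — identical.
Codon 2: AAU Asn / GAU Asp — nonsynonymous.
Codon 3: UCA Ser / UCA Ser — identical.
Codon 4: ACC Thr / ACC Thr — identical.
Codon 5: AAU Asn / AAC Asn — synonymous.
Codon 6: CCU Pro / CCU Pro — identical.
Codon 7: GAU Asp / GAU Asp — identical.
Codon 8: UUU Phe / UUU Phe — identical.
Codon 9: GCG Ala / UUU Phe — nonsynonymous.
Nonsynonymous differences: 2.

2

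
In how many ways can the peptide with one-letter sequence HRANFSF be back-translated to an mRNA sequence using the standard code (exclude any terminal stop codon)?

2304

His: 2 codons.
Arg: 6 codons.
Ala: 4 codons.
Asn: 2 codons.
Phe: 2 codons.
Ser: 6 codons.
Phe: 2 codons.
2 × 6 × 4 × 2 × 2 × 6 × 2 = 2304.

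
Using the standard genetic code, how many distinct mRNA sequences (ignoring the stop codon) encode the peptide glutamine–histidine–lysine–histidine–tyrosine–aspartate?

64

Gln: 2 codons.
His: 2 codons.
Lys: 2 codons.
His: 2 codons.
Tyr: 2 codons.
Asp: 2 codons.
2 × 2 × 2 × 2 × 2 × 2 = 64.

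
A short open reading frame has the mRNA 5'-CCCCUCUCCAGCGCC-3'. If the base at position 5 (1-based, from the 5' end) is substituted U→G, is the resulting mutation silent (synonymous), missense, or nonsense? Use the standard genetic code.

missense

Position 5 falls in codon 2: CUC → Leu.
After the substitution the codon is CGC → Arg.
Leu ≠ Arg, so this is a missense mutation.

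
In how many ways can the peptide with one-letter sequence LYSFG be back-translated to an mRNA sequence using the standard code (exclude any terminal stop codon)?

576

Leu: 6 codons.
Tyr: 2 codons.
Ser: 6 codons.
Phe: 2 codons.
Gly: 4 codons.
6 × 2 × 6 × 2 × 4 = 576.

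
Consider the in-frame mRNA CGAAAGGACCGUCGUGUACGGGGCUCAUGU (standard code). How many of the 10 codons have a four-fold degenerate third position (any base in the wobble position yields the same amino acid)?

7

Codon 1 CGA (Arg): third position 4-fold.
Codon 2 AAG (Lys): third position 2-fold.
Codon 3 GAC (Asp): third position 2-fold.
Codon 4 CGU (Arg): third position 4-fold.
Codon 5 CGU (Arg): third position 4-fold.
Codon 6 GUA (Val): third position 4-fold.
Codon 7 CGG (Arg): third position 4-fold.
Codon 8 GGC (Gly): third position 4-fold.
Codon 9 UCA (Ser): third position 4-fold.
Codon 10 UGU (Cys): third position 2-fold.
Four-fold degenerate third positions: 7.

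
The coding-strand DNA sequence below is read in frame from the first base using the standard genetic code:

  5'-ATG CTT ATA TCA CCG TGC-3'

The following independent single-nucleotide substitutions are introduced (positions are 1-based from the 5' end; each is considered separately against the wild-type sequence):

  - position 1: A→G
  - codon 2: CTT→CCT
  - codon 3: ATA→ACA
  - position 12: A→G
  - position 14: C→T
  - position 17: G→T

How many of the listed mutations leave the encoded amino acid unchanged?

Codon 1: ATG (Met) → GTG (Val) — missense.
Codon 2: CTT (Leu) → CCT (Pro) — missense.
Codon 3: ATA (Ile) → ACA (Thr) — missense.
Codon 4: TCA (Ser) → TCG (Ser) — synonymous.
Codon 5: CCG (Pro) → CTG (Leu) — missense.
Codon 6: TGC (Cys) → TTC (Phe) — missense.
Synonymous: 1 of 6.

1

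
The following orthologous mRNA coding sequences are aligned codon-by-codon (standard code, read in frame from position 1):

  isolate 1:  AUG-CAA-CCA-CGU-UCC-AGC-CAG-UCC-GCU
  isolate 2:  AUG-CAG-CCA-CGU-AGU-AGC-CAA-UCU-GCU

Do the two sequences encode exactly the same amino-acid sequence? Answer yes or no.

Codon 1: AUG Met / AUG Met — identical.
Codon 2: CAA Gln / CAG Gln — synonymous.
Codon 3: CCA Pro / CCA Pro — identical.
Codon 4: CGU Arg / CGU Arg — identical.
Codon 5: UCC Ser / AGU Ser — synonymous.
Codon 6: AGC Ser / AGC Ser — identical.
Codon 7: CAG Gln / CAA Gln — synonymous.
Codon 8: UCC Ser / UCU Ser — synonymous.
Codon 9: GCU Ala / GCU Ala — identical.
Nonsynonymous differences: 0 → same protein.

yes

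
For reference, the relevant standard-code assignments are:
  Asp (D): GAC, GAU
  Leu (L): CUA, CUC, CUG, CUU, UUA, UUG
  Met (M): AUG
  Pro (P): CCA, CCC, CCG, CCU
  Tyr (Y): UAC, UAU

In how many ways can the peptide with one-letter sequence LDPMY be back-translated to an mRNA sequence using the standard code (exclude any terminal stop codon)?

Leu: 6 codons.
Asp: 2 codons.
Pro: 4 codons.
Met: 1 codon.
Tyr: 2 codons.
6 × 2 × 4 × 1 × 2 = 96.

96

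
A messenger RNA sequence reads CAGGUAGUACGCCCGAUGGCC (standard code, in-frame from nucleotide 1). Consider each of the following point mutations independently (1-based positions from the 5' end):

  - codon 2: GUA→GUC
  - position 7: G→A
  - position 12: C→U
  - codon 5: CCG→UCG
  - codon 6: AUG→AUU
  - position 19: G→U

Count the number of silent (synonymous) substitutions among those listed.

Codon 2: GUA (Val) → GUC (Val) — synonymous.
Codon 3: GUA (Val) → AUA (Ile) — missense.
Codon 4: CGC (Arg) → CGU (Arg) — synonymous.
Codon 5: CCG (Pro) → UCG (Ser) — missense.
Codon 6: AUG (Met) → AUU (Ile) — missense.
Codon 7: GCC (Ala) → UCC (Ser) — missense.
Synonymous: 2 of 6.

2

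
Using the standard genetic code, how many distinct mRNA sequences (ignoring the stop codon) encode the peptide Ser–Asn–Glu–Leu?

Ser: 6 codons.
Asn: 2 codons.
Glu: 2 codons.
Leu: 6 codons.
6 × 2 × 2 × 6 = 144.

144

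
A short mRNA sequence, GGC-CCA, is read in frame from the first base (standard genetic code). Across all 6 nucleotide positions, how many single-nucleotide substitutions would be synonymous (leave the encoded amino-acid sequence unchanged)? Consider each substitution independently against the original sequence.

Codon 1 (GGC, Gly): 3 synonymous substitutions.
Codon 2 (CCA, Pro): 3 synonymous substitutions.
Total: 3 + 3 = 6.

6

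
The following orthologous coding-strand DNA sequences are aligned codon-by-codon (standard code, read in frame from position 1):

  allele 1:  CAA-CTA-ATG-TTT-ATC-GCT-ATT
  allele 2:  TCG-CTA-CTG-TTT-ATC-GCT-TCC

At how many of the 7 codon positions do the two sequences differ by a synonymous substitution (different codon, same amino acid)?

0

Codon 1: CAA Gln / TCG Ser — nonsynonymous.
Codon 2: CTA Leu / CTA Leu — identical.
Codon 3: ATG Met / CTG Leu — nonsynonymous.
Codon 4: TTT Phe / TTT Phe — identical.
Codon 5: ATC Ile / ATC Ile — identical.
Codon 6: GCT Ala / GCT Ala — identical.
Codon 7: ATT Ile / TCC Ser — nonsynonymous.
Synonymous differences: 0.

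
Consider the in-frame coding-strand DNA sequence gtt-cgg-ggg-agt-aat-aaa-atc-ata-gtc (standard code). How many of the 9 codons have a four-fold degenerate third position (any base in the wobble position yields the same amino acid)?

Codon 1 GTT (Val): third position 4-fold.
Codon 2 CGG (Arg): third position 4-fold.
Codon 3 GGG (Gly): third position 4-fold.
Codon 4 AGT (Ser): third position 2-fold.
Codon 5 AAT (Asn): third position 2-fold.
Codon 6 AAA (Lys): third position 2-fold.
Codon 7 ATC (Ile): third position 3-fold.
Codon 8 ATA (Ile): third position 3-fold.
Codon 9 GTC (Val): third position 4-fold.
Four-fold degenerate third positions: 4.

4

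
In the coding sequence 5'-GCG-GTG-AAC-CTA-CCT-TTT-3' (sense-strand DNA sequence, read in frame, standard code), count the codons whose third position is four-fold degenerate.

4

Codon 1 GCG (Ala): third position 4-fold.
Codon 2 GTG (Val): third position 4-fold.
Codon 3 AAC (Asn): third position 2-fold.
Codon 4 CTA (Leu): third position 4-fold.
Codon 5 CCT (Pro): third position 4-fold.
Codon 6 TTT (Phe): third position 2-fold.
Four-fold degenerate third positions: 4.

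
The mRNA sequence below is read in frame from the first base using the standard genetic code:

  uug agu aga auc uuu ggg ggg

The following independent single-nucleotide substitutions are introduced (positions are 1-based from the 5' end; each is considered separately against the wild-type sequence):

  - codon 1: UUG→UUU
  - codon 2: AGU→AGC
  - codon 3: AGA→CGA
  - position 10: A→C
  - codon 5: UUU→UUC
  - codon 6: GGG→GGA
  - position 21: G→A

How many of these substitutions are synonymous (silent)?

Codon 1: UUG (Leu) → UUU (Phe) — missense.
Codon 2: AGU (Ser) → AGC (Ser) — synonymous.
Codon 3: AGA (Arg) → CGA (Arg) — synonymous.
Codon 4: AUC (Ile) → CUC (Leu) — missense.
Codon 5: UUU (Phe) → UUC (Phe) — synonymous.
Codon 6: GGG (Gly) → GGA (Gly) — synonymous.
Codon 7: GGG (Gly) → GGA (Gly) — synonymous.
Synonymous: 5 of 7.

5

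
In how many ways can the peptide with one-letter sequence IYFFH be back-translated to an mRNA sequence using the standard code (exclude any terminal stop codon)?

48

Ile: 3 codons.
Tyr: 2 codons.
Phe: 2 codons.
Phe: 2 codons.
His: 2 codons.
3 × 2 × 2 × 2 × 2 = 48.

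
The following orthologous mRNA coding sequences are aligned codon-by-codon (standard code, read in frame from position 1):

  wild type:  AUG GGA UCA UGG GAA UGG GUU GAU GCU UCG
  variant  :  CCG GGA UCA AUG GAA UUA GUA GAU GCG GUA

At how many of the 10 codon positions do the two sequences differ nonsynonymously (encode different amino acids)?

4

Codon 1: AUG Met / CCG Pro — nonsynonymous.
Codon 2: GGA Gly / GGA Gly — identical.
Codon 3: UCA Ser / UCA Ser — identical.
Codon 4: UGG Trp / AUG Met — nonsynonymous.
Codon 5: GAA Glu / GAA Glu — identical.
Codon 6: UGG Trp / UUA Leu — nonsynonymous.
Codon 7: GUU Val / GUA Val — synonymous.
Codon 8: GAU Asp / GAU Asp — identical.
Codon 9: GCU Ala / GCG Ala — synonymous.
Codon 10: UCG Ser / GUA Val — nonsynonymous.
Nonsynonymous differences: 4.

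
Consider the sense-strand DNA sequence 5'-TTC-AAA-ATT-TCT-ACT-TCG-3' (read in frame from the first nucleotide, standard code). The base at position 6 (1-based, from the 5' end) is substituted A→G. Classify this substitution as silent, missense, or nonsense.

Position 6 falls in codon 2: AAA → Lys.
After the substitution the codon is AAG → Lys.
Both encode Lys, so the change is synonymous.

silent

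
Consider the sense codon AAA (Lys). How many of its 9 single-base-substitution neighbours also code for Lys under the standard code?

1

Position 1: none → 0 synonymous.
Position 2: none → 0 synonymous.
Position 3: AAG → 1 synonymous.
Total: 0 + 0 + 1 = 1.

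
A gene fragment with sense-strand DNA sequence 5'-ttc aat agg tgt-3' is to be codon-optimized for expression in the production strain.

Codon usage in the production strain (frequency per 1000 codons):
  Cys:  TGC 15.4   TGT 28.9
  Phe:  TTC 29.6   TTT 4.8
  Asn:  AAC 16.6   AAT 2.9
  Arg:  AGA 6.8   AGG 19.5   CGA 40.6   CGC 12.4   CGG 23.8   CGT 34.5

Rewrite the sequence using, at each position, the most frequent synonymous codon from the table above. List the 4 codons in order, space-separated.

TTC AAC CGA TGT

Codon 1 (Phe): best is TTC at 29.6.
Codon 2 (Asn): best is AAC at 16.6.
Codon 3 (Arg): best is CGA at 40.6.
Codon 4 (Cys): best is TGT at 28.9.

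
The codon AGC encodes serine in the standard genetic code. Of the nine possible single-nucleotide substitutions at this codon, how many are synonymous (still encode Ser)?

Position 1: none → 0 synonymous.
Position 2: none → 0 synonymous.
Position 3: AGU → 1 synonymous.
Total: 0 + 0 + 1 = 1.

1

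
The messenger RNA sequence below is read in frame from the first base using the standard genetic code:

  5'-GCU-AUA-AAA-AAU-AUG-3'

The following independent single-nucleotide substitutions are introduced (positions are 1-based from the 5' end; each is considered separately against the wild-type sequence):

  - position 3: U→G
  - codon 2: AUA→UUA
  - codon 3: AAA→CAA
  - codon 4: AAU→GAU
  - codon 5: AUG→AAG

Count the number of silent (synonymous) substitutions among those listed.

1

Codon 1: GCU (Ala) → GCG (Ala) — synonymous.
Codon 2: AUA (Ile) → UUA (Leu) — missense.
Codon 3: AAA (Lys) → CAA (Gln) — missense.
Codon 4: AAU (Asn) → GAU (Asp) — missense.
Codon 5: AUG (Met) → AAG (Lys) — missense.
Synonymous: 1 of 5.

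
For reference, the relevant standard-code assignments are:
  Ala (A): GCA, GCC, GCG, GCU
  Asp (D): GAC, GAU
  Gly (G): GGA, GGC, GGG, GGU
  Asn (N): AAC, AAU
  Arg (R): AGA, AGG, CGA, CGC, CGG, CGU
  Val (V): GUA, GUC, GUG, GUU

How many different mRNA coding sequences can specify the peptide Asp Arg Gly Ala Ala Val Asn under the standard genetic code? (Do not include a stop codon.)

Asp: 2 codons.
Arg: 6 codons.
Gly: 4 codons.
Ala: 4 codons.
Ala: 4 codons.
Val: 4 codons.
Asn: 2 codons.
2 × 6 × 4 × 4 × 4 × 4 × 2 = 6144.

6144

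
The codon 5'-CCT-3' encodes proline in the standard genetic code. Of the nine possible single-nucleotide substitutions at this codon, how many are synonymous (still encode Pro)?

Position 1: none → 0 synonymous.
Position 2: none → 0 synonymous.
Position 3: CCC, CCA, CCG → 3 synonymous.
Total: 0 + 0 + 3 = 3.

3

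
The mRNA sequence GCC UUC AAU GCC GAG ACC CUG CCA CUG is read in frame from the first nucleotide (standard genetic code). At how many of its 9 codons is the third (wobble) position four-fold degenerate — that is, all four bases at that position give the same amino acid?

6

Codon 1 GCC (Ala): third position 4-fold.
Codon 2 UUC (Phe): third position 2-fold.
Codon 3 AAU (Asn): third position 2-fold.
Codon 4 GCC (Ala): third position 4-fold.
Codon 5 GAG (Glu): third position 2-fold.
Codon 6 ACC (Thr): third position 4-fold.
Codon 7 CUG (Leu): third position 4-fold.
Codon 8 CCA (Pro): third position 4-fold.
Codon 9 CUG (Leu): third position 4-fold.
Four-fold degenerate third positions: 6.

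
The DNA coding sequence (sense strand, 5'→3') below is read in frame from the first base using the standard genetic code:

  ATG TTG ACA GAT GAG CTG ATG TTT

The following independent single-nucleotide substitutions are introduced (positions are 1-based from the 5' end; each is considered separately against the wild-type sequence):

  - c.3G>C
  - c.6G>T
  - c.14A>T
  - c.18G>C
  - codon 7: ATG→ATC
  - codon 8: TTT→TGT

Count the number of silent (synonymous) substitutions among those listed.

1

Codon 1: ATG (Met) → ATC (Ile) — missense.
Codon 2: TTG (Leu) → TTT (Phe) — missense.
Codon 5: GAG (Glu) → GTG (Val) — missense.
Codon 6: CTG (Leu) → CTC (Leu) — synonymous.
Codon 7: ATG (Met) → ATC (Ile) — missense.
Codon 8: TTT (Phe) → TGT (Cys) — missense.
Synonymous: 1 of 6.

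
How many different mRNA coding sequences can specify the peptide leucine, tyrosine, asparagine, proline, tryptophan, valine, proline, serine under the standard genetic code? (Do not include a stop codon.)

9216

Leu: 6 codons.
Tyr: 2 codons.
Asn: 2 codons.
Pro: 4 codons.
Trp: 1 codon.
Val: 4 codons.
Pro: 4 codons.
Ser: 6 codons.
6 × 2 × 2 × 4 × 1 × 4 × 4 × 6 = 9216.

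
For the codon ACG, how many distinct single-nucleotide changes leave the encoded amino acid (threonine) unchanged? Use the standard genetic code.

3

Position 1: none → 0 synonymous.
Position 2: none → 0 synonymous.
Position 3: ACU, ACC, ACA → 3 synonymous.
Total: 0 + 0 + 3 = 3.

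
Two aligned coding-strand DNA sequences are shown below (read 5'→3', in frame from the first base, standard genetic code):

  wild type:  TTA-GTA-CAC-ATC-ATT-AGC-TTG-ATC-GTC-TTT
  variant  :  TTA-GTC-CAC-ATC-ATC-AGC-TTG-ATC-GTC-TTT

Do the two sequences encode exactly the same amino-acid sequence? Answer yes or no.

yes

Codon 1: TTA Leu / TTA Leu — identical.
Codon 2: GTA Val / GTC Val — synonymous.
Codon 3: CAC His / CAC His — identical.
Codon 4: ATC Ile / ATC Ile — identical.
Codon 5: ATT Ile / ATC Ile — synonymous.
Codon 6: AGC Ser / AGC Ser — identical.
Codon 7: TTG Leu / TTG Leu — identical.
Codon 8: ATC Ile / ATC Ile — identical.
Codon 9: GTC Val / GTC Val — identical.
Codon 10: TTT Phe / TTT Phe — identical.
Nonsynonymous differences: 0 → same protein.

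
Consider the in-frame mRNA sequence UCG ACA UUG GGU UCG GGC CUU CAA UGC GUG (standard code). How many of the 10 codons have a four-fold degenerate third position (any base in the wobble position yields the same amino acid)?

7

Codon 1 UCG (Ser): third position 4-fold.
Codon 2 ACA (Thr): third position 4-fold.
Codon 3 UUG (Leu): third position 2-fold.
Codon 4 GGU (Gly): third position 4-fold.
Codon 5 UCG (Ser): third position 4-fold.
Codon 6 GGC (Gly): third position 4-fold.
Codon 7 CUU (Leu): third position 4-fold.
Codon 8 CAA (Gln): third position 2-fold.
Codon 9 UGC (Cys): third position 2-fold.
Codon 10 GUG (Val): third position 4-fold.
Four-fold degenerate third positions: 7.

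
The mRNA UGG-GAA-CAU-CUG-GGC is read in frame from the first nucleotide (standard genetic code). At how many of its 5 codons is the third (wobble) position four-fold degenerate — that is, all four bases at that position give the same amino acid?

2

Codon 1 UGG (Trp): third position 1-fold.
Codon 2 GAA (Glu): third position 2-fold.
Codon 3 CAU (His): third position 2-fold.
Codon 4 CUG (Leu): third position 4-fold.
Codon 5 GGC (Gly): third position 4-fold.
Four-fold degenerate third positions: 2.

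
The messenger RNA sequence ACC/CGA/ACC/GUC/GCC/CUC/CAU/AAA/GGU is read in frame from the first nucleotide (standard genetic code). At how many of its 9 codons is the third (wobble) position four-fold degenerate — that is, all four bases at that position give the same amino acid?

Codon 1 ACC (Thr): third position 4-fold.
Codon 2 CGA (Arg): third position 4-fold.
Codon 3 ACC (Thr): third position 4-fold.
Codon 4 GUC (Val): third position 4-fold.
Codon 5 GCC (Ala): third position 4-fold.
Codon 6 CUC (Leu): third position 4-fold.
Codon 7 CAU (His): third position 2-fold.
Codon 8 AAA (Lys): third position 2-fold.
Codon 9 GGU (Gly): third position 4-fold.
Four-fold degenerate third positions: 7.

7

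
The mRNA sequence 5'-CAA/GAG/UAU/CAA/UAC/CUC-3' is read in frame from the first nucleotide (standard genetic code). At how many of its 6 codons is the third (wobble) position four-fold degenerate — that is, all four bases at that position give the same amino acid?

Codon 1 CAA (Gln): third position 2-fold.
Codon 2 GAG (Glu): third position 2-fold.
Codon 3 UAU (Tyr): third position 2-fold.
Codon 4 CAA (Gln): third position 2-fold.
Codon 5 UAC (Tyr): third position 2-fold.
Codon 6 CUC (Leu): third position 4-fold.
Four-fold degenerate third positions: 1.

1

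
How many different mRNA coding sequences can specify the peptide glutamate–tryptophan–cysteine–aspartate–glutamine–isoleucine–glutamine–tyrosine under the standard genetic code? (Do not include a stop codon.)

192

Glu: 2 codons.
Trp: 1 codon.
Cys: 2 codons.
Asp: 2 codons.
Gln: 2 codons.
Ile: 3 codons.
Gln: 2 codons.
Tyr: 2 codons.
2 × 1 × 2 × 2 × 2 × 3 × 2 × 2 = 192.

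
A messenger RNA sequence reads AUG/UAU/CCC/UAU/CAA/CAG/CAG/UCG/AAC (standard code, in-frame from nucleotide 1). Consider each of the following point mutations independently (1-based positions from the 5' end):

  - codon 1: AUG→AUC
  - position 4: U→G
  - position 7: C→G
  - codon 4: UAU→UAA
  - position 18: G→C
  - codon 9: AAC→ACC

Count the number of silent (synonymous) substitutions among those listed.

Codon 1: AUG (Met) → AUC (Ile) — missense.
Codon 2: UAU (Tyr) → GAU (Asp) — missense.
Codon 3: CCC (Pro) → GCC (Ala) — missense.
Codon 4: UAU (Tyr) → UAA (Stop) — nonsense.
Codon 6: CAG (Gln) → CAC (His) — missense.
Codon 9: AAC (Asn) → ACC (Thr) — missense.
Synonymous: 0 of 6.

0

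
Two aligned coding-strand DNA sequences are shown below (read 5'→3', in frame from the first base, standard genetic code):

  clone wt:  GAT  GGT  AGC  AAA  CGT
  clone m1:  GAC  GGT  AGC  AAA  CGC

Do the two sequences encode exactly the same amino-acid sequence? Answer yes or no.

yes

Codon 1: GAT Asp / GAC Asp — synonymous.
Codon 2: GGT Gly / GGT Gly — identical.
Codon 3: AGC Ser / AGC Ser — identical.
Codon 4: AAA Lys / AAA Lys — identical.
Codon 5: CGT Arg / CGC Arg — synonymous.
Nonsynonymous differences: 0 → same protein.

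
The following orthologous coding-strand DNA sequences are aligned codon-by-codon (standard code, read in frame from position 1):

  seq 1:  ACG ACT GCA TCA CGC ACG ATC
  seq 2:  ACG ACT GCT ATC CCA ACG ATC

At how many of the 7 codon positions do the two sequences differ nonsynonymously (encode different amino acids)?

2

Codon 1: ACG Thr / ACG Thr — identical.
Codon 2: ACT Thr / ACT Thr — identical.
Codon 3: GCA Ala / GCT Ala — synonymous.
Codon 4: TCA Ser / ATC Ile — nonsynonymous.
Codon 5: CGC Arg / CCA Pro — nonsynonymous.
Codon 6: ACG Thr / ACG Thr — identical.
Codon 7: ATC Ile / ATC Ile — identical.
Nonsynonymous differences: 2.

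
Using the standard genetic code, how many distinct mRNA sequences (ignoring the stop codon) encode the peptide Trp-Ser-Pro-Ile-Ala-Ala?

Trp: 1 codon.
Ser: 6 codons.
Pro: 4 codons.
Ile: 3 codons.
Ala: 4 codons.
Ala: 4 codons.
1 × 6 × 4 × 3 × 4 × 4 = 1152.

1152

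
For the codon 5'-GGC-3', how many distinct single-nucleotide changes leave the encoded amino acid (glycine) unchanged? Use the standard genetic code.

3

Position 1: none → 0 synonymous.
Position 2: none → 0 synonymous.
Position 3: GGU, GGA, GGG → 3 synonymous.
Total: 0 + 0 + 3 = 3.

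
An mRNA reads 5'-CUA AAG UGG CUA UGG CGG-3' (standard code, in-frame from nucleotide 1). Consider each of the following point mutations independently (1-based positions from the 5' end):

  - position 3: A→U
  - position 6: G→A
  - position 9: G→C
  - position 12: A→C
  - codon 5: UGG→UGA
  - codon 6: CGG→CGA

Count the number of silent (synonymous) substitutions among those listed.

Codon 1: CUA (Leu) → CUU (Leu) — synonymous.
Codon 2: AAG (Lys) → AAA (Lys) — synonymous.
Codon 3: UGG (Trp) → UGC (Cys) — missense.
Codon 4: CUA (Leu) → CUC (Leu) — synonymous.
Codon 5: UGG (Trp) → UGA (Stop) — nonsense.
Codon 6: CGG (Arg) → CGA (Arg) — synonymous.
Synonymous: 4 of 6.

4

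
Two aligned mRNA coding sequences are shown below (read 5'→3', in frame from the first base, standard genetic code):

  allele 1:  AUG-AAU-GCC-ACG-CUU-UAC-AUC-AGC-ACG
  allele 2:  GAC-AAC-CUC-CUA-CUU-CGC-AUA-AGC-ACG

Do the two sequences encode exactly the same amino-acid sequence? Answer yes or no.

Codon 1: AUG Met / GAC Asp — nonsynonymous.
Codon 2: AAU Asn / AAC Asn — synonymous.
Codon 3: GCC Ala / CUC Leu — nonsynonymous.
Codon 4: ACG Thr / CUA Leu — nonsynonymous.
Codon 5: CUU Leu / CUU Leu — identical.
Codon 6: UAC Tyr / CGC Arg — nonsynonymous.
Codon 7: AUC Ile / AUA Ile — synonymous.
Codon 8: AGC Ser / AGC Ser — identical.
Codon 9: ACG Thr / ACG Thr — identical.
Nonsynonymous differences: 4 → different protein.

no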